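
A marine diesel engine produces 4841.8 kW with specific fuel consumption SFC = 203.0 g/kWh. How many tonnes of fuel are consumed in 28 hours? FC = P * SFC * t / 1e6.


Formula: FC (tonnes) = P * SFC * t / 1,000,000
Step 1 — P * SFC * t = 4841.8 * 203.0 * 28 = 27520791.2 g
Step 2 — FC (tonnes) = 27520791.2 / 1,000,000 ≈ 27.521 tonnes (5 s.f.)

27.521 tonnes


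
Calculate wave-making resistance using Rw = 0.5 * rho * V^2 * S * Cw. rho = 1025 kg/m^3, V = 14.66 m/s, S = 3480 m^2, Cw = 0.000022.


Formula: Rw = 0.5 * rho * V^2 * S * Cw
Step 1 — V^2 = 14.66^2 = 214.9156
Step 2 — 0.5 * rho * V^2 = 0.5 * 1025 * 214.9156 = 110144.245
Step 3 — Rw = 110144.245 * 3480 * 0.000022 ≈ 8432.6 N (5 s.f.)

8432.6 N


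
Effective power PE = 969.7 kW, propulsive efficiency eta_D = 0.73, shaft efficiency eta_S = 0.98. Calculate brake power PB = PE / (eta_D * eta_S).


Formula: PB = PE / (eta_D * eta_S)
Step 1 — combined efficiency = eta_D * eta_S = 0.73 * 0.98 = 0.7154
Step 2 — PB = 969.7 / 0.7154 ≈ 1355.5 kW (5 s.f.)

1355.5 kW


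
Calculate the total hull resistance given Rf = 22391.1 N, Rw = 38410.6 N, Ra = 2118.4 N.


Formula: Rt = Rf + Rw + Ra
Substituting: Rt = 22391.1 + 38410.6 + 2118.4
Result: Rt = 62920.1 N

62920.1 N


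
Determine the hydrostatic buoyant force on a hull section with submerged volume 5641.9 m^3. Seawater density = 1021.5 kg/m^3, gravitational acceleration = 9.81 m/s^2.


Formula: Fb = rho * g * V
Substituting: Fb = 1021.5 * 9.81 * 5641.9
Intermediate: 1021.5 * 9.81 = 10020.915
Result: Fb = 10020.915 * 5641.9 ≈ 56537000 N (5 s.f.)

56537000 N


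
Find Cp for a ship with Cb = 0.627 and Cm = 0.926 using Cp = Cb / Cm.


Formula: Cp = Cb / Cm
Substituting: Cp = 0.627 / 0.926
Result: Cp ≈ 0.67711 (5 s.f.)

0.67711


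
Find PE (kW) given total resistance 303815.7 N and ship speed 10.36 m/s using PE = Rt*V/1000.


Formula: PE = Rt * V / 1000 (kW)
Step 1 — PE (W) = 303815.7 * 10.36 = 3147530.652 W
Step 2 — PE (kW) = 3147530.652 / 1000 ≈ 3147.5 kW (5 s.f.)

3147.5 kW


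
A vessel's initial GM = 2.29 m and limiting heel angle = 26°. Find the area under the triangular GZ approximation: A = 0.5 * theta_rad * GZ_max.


Formula: GZ_max = GM * sin(theta); Area = 0.5 * theta_rad * GZ_max
Step 1 — GZ_max = 2.29 * sin(26°) = 2.29 * 0.438371 = 1.00387 m
Step 2 — theta_rad = 26 * pi/180 = 0.453786 rad
Step 3 — Area = 0.5 * 0.453786 * 1.00387 ≈ 0.22777 m·rad (5 s.f.)

0.22777 m·rad


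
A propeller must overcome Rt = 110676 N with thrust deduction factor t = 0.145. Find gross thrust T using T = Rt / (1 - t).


Formula: T = Rt / (1 - t)
Step 1 — (1 - t) = 1 - 0.145 = 0.855
Step 2 — T = 110676 / 0.855 ≈ 129450 N (5 s.f.)

129450 N


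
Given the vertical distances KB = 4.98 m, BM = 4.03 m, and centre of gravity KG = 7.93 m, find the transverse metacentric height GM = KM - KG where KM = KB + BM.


Formula: GM = KB + BM - KG
Step 1 — KM = KB + BM = 4.98 + 4.03 = 9.01 m
Step 2 — GM = KM - KG = 9.01 - 7.93 = 1.08 m

1.08 m


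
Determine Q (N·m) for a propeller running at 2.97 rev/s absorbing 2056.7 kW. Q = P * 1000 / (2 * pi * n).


Formula: Q = P_W / (2 * pi * n)
Step 1 — P_W = 2056.7 kW * 1000 = 2056700.0 W
Step 2 — 2 * pi * n = 2 * pi * 2.97 = 18.66106
Step 3 — Q = 2056700.0 / 18.66106 ≈ 110210 N·m (5 s.f.)

110210 N·m


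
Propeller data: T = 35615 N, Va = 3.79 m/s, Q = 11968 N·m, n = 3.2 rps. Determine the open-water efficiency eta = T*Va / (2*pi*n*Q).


Formula: eta = T * Va / (2 * pi * n * Q)
Step 1 — numerator = T * Va = 35615 * 3.79 = 134980.85
Step 2 — 2 * pi * n = 2 * pi * 3.2 = 20.106193
Step 3 — denominator = 20.106193 * 11968 = 240630.92
Step 4 — eta = 134980.85 / 240630.92 ≈ 0.56095 (5 s.f.)

0.56095


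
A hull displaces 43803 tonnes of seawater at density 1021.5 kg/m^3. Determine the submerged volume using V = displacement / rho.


Formula: V = mass / rho
Step 1 — convert tonnes to kg: 43803 t * 1000 = 43803000 kg
Step 2 — V = 43803000 / 1021.5 ≈ 42881 m^3 (5 s.f.)

42881 m^3


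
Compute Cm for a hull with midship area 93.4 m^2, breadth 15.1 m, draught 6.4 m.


Formula: Cm = Am / (B * T)
Step 1 — B * T = 15.1 * 6.4 = 96.64 m^2
Step 2 — Cm = 93.4 / 96.64 ≈ 0.96647 (5 s.f.)

0.96647


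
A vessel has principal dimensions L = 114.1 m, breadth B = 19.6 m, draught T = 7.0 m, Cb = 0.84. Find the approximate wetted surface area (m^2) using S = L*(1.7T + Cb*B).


Formula: S = 1.7*L*T + V/T with V = Cb*L*B*T, i.e. S = L * (1.7*T + Cb*B)
Step 1 — 1.7*T = 1.7 * 7.0 = 11.9 m
Step 2 — Cb*B = 0.84 * 19.6 = 16.464 m
Step 3 — 1.7*T + Cb*B = 11.9 + 16.464 = 28.364 m
Step 4 — S = 114.1 * 28.364 ≈ 3236.3 m^2 (5 s.f.)

3236.3 m^2


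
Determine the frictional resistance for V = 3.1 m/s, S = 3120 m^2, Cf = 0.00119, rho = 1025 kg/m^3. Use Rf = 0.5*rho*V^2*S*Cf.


Formula: Rf = 0.5 * rho * V^2 * S * Cf
Step 1 — V^2 = 3.1^2 = 9.61
Step 2 — 0.5 * rho * V^2 = 0.5 * 1025 * 9.61 = 4925.125
Step 3 — Rf = 4925.125 * 3120 * 0.00119 ≈ 18286 N (5 s.f.)

18286 N


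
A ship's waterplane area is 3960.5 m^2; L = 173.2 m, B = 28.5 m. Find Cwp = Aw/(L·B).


Formula: Cwp = Aw / (L * B)
Step 1 — L * B = 173.2 * 28.5 = 4936.2 m^2
Step 2 — Cwp = 3960.5 / 4936.2 ≈ 0.80234 (5 s.f.)

0.80234


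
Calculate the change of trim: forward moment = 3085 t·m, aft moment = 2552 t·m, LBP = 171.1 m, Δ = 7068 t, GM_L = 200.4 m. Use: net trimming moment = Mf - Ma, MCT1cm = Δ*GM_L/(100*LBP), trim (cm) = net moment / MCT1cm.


Formula: net trimming moment = Mf - Ma; MCT1cm = Δ*GM_L/(100*LBP); trim = net moment / MCT1cm
Step 1 — net trimming moment = 3085 - 2552 = 533 t·m
Step 2 — MCT1cm = 7068 * 200.4 / (100 * 171.1) = 82.7836 t·m/cm
Step 3 — trim = 533 / 82.7836 ≈ 6.4385 cm (5 s.f.)

6.4385 cm


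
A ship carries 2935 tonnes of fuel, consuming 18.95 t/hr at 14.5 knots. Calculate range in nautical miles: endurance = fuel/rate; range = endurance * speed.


Formula: endurance = fuel / rate; range = endurance * speed
Step 1 — endurance = 2935 / 18.95 = 154.8813 hours
Step 2 — range = 154.8813 * 14.5 ≈ 2245.8 nautical miles (5 s.f.)

2245.8 NM


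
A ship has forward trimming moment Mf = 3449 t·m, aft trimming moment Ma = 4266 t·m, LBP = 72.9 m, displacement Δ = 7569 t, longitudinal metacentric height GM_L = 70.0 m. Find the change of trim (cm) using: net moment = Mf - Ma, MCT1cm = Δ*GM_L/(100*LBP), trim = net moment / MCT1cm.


Formula: net trimming moment = Mf - Ma; MCT1cm = Δ*GM_L/(100*LBP); trim = net moment / MCT1cm
Step 1 — net trimming moment = 3449 - 4266 = -817 t·m
Step 2 — MCT1cm = 7569 * 70.0 / (100 * 72.9) = 72.679 t·m/cm
Step 3 — trim = -817 / 72.679 ≈ -11.241 cm (5 s.f.)

-11.241 cm


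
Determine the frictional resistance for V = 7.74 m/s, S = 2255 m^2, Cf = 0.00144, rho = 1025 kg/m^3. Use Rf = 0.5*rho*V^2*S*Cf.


Formula: Rf = 0.5 * rho * V^2 * S * Cf
Step 1 — V^2 = 7.74^2 = 59.9076
Step 2 — 0.5 * rho * V^2 = 0.5 * 1025 * 59.9076 = 30702.645
Step 3 — Rf = 30702.645 * 2255 * 0.00144 ≈ 99698 N (5 s.f.)

99698 N


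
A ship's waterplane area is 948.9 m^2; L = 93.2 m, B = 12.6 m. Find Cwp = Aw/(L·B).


Formula: Cwp = Aw / (L * B)
Step 1 — L * B = 93.2 * 12.6 = 1174.32 m^2
Step 2 — Cwp = 948.9 / 1174.32 ≈ 0.80804 (5 s.f.)

0.80804


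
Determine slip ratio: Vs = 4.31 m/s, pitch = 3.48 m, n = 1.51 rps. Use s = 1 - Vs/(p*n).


Formula: s = 1 - Vs / (p * n)
Step 1 — p * n = 3.48 * 1.51 = 5.2548
Step 2 — Vs / (p*n) = 4.31 / 5.2548 = 0.820202 (6 d.p.)
Step 3 — s = 1 - 0.820202 = 0.179798

0.179798


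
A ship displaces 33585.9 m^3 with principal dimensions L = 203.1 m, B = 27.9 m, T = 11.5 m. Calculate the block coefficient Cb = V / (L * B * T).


Formula: Cb = V / (L * B * T)
Step 1 — L * B * T = 203.1 * 27.9 * 11.5 = 65164.635 m^3
Step 2 — Cb = 33585.9 / 65164.635 ≈ 0.51540 (5 s.f.)

0.51540


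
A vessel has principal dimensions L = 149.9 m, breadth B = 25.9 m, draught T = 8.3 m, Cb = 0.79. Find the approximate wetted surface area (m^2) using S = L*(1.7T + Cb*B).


Formula: S = 1.7*L*T + V/T with V = Cb*L*B*T, i.e. S = L * (1.7*T + Cb*B)
Step 1 — 1.7*T = 1.7 * 8.3 = 14.11 m
Step 2 — Cb*B = 0.79 * 25.9 = 20.461 m
Step 3 — 1.7*T + Cb*B = 14.11 + 20.461 = 34.571 m
Step 4 — S = 149.9 * 34.571 ≈ 5182.2 m^2 (5 s.f.)

5182.2 m^2


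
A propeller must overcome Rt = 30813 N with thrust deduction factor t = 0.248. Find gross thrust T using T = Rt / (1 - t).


Formula: T = Rt / (1 - t)
Step 1 — (1 - t) = 1 - 0.248 = 0.752
Step 2 — T = 30813 / 0.752 ≈ 40975 N (5 s.f.)

40975 N


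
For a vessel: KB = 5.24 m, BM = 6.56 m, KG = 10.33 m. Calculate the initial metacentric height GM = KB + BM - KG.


Formula: GM = KB + BM - KG
Step 1 — KM = KB + BM = 5.24 + 6.56 = 11.8 m
Step 2 — GM = KM - KG = 11.8 - 10.33 = 1.47 m

1.47 m


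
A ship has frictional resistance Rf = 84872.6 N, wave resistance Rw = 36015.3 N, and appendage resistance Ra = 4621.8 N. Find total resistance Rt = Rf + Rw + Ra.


Formula: Rt = Rf + Rw + Ra
Substituting: Rt = 84872.6 + 36015.3 + 4621.8
Result: Rt = 125509.7 N

125509.7 N


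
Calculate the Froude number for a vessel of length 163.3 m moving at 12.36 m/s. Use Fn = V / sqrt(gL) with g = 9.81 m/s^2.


Formula: Fn = V / sqrt(g * L)
Step 1 — g * L = 9.81 * 163.3 = 1601.973
Step 2 — sqrt(g * L) = sqrt(1601.973) = 40.024655
Step 3 — Fn = 12.36 / 40.024655 ≈ 0.30881 (5 s.f.)

0.30881


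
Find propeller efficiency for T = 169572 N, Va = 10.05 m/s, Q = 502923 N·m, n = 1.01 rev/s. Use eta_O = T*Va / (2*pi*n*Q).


Formula: eta = T * Va / (2 * pi * n * Q)
Step 1 — numerator = T * Va = 169572 * 10.05 = 1704198.6
Step 2 — 2 * pi * n = 2 * pi * 1.01 = 6.346017
Step 3 — denominator = 6.346017 * 502923 = 3191557.91
Step 4 — eta = 1704198.6 / 3191557.91 ≈ 0.53397 (5 s.f.)

0.53397


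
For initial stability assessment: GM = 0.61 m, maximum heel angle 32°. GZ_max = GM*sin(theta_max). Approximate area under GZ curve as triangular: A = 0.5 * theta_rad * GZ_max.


Formula: GZ_max = GM * sin(theta); Area = 0.5 * theta_rad * GZ_max
Step 1 — GZ_max = 0.61 * sin(32°) = 0.61 * 0.529919 = 0.323251 m
Step 2 — theta_rad = 32 * pi/180 = 0.558505 rad
Step 3 — Area = 0.5 * 0.558505 * 0.323251 ≈ 0.090269 m·rad (5 s.f.)

0.090269 m·rad


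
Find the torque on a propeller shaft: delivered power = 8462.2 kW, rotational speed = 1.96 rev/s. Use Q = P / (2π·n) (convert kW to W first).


Formula: Q = P_W / (2 * pi * n)
Step 1 — P_W = 8462.2 kW * 1000 = 8462200.0 W
Step 2 — 2 * pi * n = 2 * pi * 1.96 = 12.315043
Step 3 — Q = 8462200.0 / 12.315043 ≈ 687140 N·m (5 s.f.)

687140 N·m


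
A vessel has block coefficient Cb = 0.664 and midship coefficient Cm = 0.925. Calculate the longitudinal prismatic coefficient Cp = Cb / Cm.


Formula: Cp = Cb / Cm
Substituting: Cp = 0.664 / 0.925
Result: Cp ≈ 0.71784 (5 s.f.)

0.71784


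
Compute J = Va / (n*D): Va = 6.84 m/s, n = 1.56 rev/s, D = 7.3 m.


Formula: J = Va / (n * D)
Step 1 — n * D = 1.56 * 7.3 = 11.388
Step 2 — J = 6.84 / 11.388 ≈ 0.60063 (5 s.f.)

0.60063


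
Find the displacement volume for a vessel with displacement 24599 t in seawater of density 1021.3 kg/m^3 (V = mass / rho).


Formula: V = mass / rho
Step 1 — convert tonnes to kg: 24599 t * 1000 = 24599000 kg
Step 2 — V = 24599000 / 1021.3 ≈ 24086 m^3 (5 s.f.)

24086 m^3


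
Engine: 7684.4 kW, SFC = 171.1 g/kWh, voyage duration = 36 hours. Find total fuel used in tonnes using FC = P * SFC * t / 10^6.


Formula: FC (tonnes) = P * SFC * t / 1,000,000
Step 1 — P * SFC * t = 7684.4 * 171.1 * 36 = 47332830.24 g
Step 2 — FC (tonnes) = 47332830.24 / 1,000,000 ≈ 47.333 tonnes (5 s.f.)

47.333 tonnes


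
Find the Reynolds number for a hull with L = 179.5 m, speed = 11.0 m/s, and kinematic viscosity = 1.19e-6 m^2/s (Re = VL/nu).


Formula: Re = V * L / nu
Step 1 — V * L = 11.0 * 179.5 = 1974.5 m^2/s
Step 2 — Re = 1974.5 / 1.19e-6 = 1.66e+09

1.66e+09


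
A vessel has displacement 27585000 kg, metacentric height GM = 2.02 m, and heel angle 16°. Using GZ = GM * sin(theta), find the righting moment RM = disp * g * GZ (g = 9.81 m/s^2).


Formula: GZ = GM * sin(theta); RM = disp * g * GZ
Step 1 — GZ = 2.02 * sin(16°) = 2.02 * 0.275637 = 0.556787 m
Step 2 — RM = 27585000 * 9.81 * 0.556787 ≈ 150670000 N·m (5 s.f.)

150670000 N·m


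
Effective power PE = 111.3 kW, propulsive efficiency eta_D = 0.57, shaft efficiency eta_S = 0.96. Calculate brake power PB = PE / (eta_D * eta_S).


Formula: PB = PE / (eta_D * eta_S)
Step 1 — combined efficiency = eta_D * eta_S = 0.57 * 0.96 = 0.5472
Step 2 — PB = 111.3 / 0.5472 ≈ 203.40 kW (5 s.f.)

203.40 kW


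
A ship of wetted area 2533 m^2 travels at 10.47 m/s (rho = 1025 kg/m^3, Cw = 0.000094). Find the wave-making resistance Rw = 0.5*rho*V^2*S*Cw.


Formula: Rw = 0.5 * rho * V^2 * S * Cw
Step 1 — V^2 = 10.47^2 = 109.6209
Step 2 — 0.5 * rho * V^2 = 0.5 * 1025 * 109.6209 = 56180.71125
Step 3 — Rw = 56180.71125 * 2533 * 0.000094 ≈ 13377 N (5 s.f.)

13377 N


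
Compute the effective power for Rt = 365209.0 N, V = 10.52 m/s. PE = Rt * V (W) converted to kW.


Formula: PE = Rt * V / 1000 (kW)
Step 1 — PE (W) = 365209.0 * 10.52 = 3841998.68 W
Step 2 — PE (kW) = 3841998.68 / 1000 ≈ 3842.0 kW (5 s.f.)

3842.0 kW


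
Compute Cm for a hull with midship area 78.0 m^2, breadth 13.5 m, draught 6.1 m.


Formula: Cm = Am / (B * T)
Step 1 — B * T = 13.5 * 6.1 = 82.35 m^2
Step 2 — Cm = 78.0 / 82.35 ≈ 0.94718 (5 s.f.)

0.94718


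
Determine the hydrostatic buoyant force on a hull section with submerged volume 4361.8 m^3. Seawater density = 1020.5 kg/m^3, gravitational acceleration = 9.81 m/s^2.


Formula: Fb = rho * g * V
Substituting: Fb = 1020.5 * 9.81 * 4361.8
Intermediate: 1020.5 * 9.81 = 10011.105
Result: Fb = 10011.105 * 4361.8 ≈ 43666000 N (5 s.f.)

43666000 N


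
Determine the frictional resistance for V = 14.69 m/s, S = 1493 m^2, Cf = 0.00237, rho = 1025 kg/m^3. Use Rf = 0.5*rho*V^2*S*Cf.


Formula: Rf = 0.5 * rho * V^2 * S * Cf
Step 1 — V^2 = 14.69^2 = 215.7961
Step 2 — 0.5 * rho * V^2 = 0.5 * 1025 * 215.7961 = 110595.50125
Step 3 — Rf = 110595.50125 * 1493 * 0.00237 ≈ 391330 N (5 s.f.)

391330 N


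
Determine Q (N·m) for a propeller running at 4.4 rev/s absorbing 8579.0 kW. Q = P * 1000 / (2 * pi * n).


Formula: Q = P_W / (2 * pi * n)
Step 1 — P_W = 8579.0 kW * 1000 = 8579000.0 W
Step 2 — 2 * pi * n = 2 * pi * 4.4 = 27.646015
Step 3 — Q = 8579000.0 / 27.646015 ≈ 310320 N·m (5 s.f.)

310320 N·m


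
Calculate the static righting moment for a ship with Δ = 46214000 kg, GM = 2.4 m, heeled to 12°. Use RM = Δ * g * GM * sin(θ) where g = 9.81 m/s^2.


Formula: GZ = GM * sin(theta); RM = disp * g * GZ
Step 1 — GZ = 2.4 * sin(12°) = 2.4 * 0.207912 = 0.498989 m
Step 2 — RM = 46214000 * 9.81 * 0.498989 ≈ 226220000 N·m (5 s.f.)

226220000 N·m


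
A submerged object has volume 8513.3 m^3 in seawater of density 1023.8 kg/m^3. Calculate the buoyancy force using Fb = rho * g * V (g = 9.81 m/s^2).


Formula: Fb = rho * g * V
Substituting: Fb = 1023.8 * 9.81 * 8513.3
Intermediate: 1023.8 * 9.81 = 10043.478
Result: Fb = 10043.478 * 8513.3 ≈ 85503000 N (5 s.f.)

85503000 N


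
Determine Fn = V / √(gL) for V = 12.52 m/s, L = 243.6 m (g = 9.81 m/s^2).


Formula: Fn = V / sqrt(g * L)
Step 1 — g * L = 9.81 * 243.6 = 2389.716
Step 2 — sqrt(g * L) = sqrt(2389.716) = 48.884722
Step 3 — Fn = 12.52 / 48.884722 ≈ 0.25611 (5 s.f.)

0.25611


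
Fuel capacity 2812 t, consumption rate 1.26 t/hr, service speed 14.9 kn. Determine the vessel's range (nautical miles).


Formula: endurance = fuel / rate; range = endurance * speed
Step 1 — endurance = 2812 / 1.26 = 2231.746 hours
Step 2 — range = 2231.746 * 14.9 ≈ 33253 nautical miles (5 s.f.)

33253 NM


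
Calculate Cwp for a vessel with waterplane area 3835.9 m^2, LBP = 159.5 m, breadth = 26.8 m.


Formula: Cwp = Aw / (L * B)
Step 1 — L * B = 159.5 * 26.8 = 4274.6 m^2
Step 2 — Cwp = 3835.9 / 4274.6 ≈ 0.89737 (5 s.f.)

0.89737


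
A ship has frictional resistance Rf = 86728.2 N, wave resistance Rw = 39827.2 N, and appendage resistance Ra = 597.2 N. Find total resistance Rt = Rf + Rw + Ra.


Formula: Rt = Rf + Rw + Ra
Substituting: Rt = 86728.2 + 39827.2 + 597.2
Result: Rt = 127152.6 N

127152.6 N


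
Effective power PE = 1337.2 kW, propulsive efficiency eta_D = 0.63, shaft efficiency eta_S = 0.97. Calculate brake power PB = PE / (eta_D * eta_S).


Formula: PB = PE / (eta_D * eta_S)
Step 1 — combined efficiency = eta_D * eta_S = 0.63 * 0.97 = 0.6111
Step 2 — PB = 1337.2 / 0.6111 ≈ 2188.2 kW (5 s.f.)

2188.2 kW


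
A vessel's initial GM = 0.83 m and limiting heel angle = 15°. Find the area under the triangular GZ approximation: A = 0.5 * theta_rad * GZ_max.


Formula: GZ_max = GM * sin(theta); Area = 0.5 * theta_rad * GZ_max
Step 1 — GZ_max = 0.83 * sin(15°) = 0.83 * 0.258819 = 0.21482 m
Step 2 — theta_rad = 15 * pi/180 = 0.261799 rad
Step 3 — Area = 0.5 * 0.261799 * 0.21482 ≈ 0.028120 m·rad (5 s.f.)

0.028120 m·rad


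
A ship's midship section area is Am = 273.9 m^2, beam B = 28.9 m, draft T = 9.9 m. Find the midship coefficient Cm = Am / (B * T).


Formula: Cm = Am / (B * T)
Step 1 — B * T = 28.9 * 9.9 = 286.11 m^2
Step 2 — Cm = 273.9 / 286.11 ≈ 0.95732 (5 s.f.)

0.95732


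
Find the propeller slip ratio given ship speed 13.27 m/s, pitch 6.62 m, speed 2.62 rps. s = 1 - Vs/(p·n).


Formula: s = 1 - Vs / (p * n)
Step 1 — p * n = 6.62 * 2.62 = 17.3444
Step 2 — Vs / (p*n) = 13.27 / 17.3444 = 0.765088 (6 d.p.)
Step 3 — s = 1 - 0.765088 = 0.234912

0.234912


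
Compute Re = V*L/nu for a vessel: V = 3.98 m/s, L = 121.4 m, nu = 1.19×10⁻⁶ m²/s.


Formula: Re = V * L / nu
Step 1 — V * L = 3.98 * 121.4 = 483.172 m^2/s
Step 2 — Re = 483.172 / 1.19e-6 = 4.06e+08

4.06e+08


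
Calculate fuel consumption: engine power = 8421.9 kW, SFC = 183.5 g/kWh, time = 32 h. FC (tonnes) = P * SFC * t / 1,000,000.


Formula: FC (tonnes) = P * SFC * t / 1,000,000
Step 1 — P * SFC * t = 8421.9 * 183.5 * 32 = 49453396.8 g
Step 2 — FC (tonnes) = 49453396.8 / 1,000,000 ≈ 49.453 tonnes (5 s.f.)

49.453 tonnes


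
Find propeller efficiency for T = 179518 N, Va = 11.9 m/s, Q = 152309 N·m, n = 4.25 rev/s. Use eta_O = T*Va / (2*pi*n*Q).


Formula: eta = T * Va / (2 * pi * n * Q)
Step 1 — numerator = T * Va = 179518 * 11.9 = 2136264.2
Step 2 — 2 * pi * n = 2 * pi * 4.25 = 26.703538
Step 3 — denominator = 26.703538 * 152309 = 4067189.17
Step 4 — eta = 2136264.2 / 4067189.17 ≈ 0.52524 (5 s.f.)

0.52524


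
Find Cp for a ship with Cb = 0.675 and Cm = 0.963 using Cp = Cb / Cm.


Formula: Cp = Cb / Cm
Substituting: Cp = 0.675 / 0.963
Result: Cp ≈ 0.70093 (5 s.f.)

0.70093


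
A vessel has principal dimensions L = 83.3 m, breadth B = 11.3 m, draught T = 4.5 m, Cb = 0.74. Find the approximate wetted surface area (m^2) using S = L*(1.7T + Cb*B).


Formula: S = 1.7*L*T + V/T with V = Cb*L*B*T, i.e. S = L * (1.7*T + Cb*B)
Step 1 — 1.7*T = 1.7 * 4.5 = 7.65 m
Step 2 — Cb*B = 0.74 * 11.3 = 8.362 m
Step 3 — 1.7*T + Cb*B = 7.65 + 8.362 = 16.012 m
Step 4 — S = 83.3 * 16.012 ≈ 1333.8 m^2 (5 s.f.)

1333.8 m^2


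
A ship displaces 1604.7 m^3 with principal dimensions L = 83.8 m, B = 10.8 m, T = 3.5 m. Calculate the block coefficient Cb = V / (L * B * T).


Formula: Cb = V / (L * B * T)
Step 1 — L * B * T = 83.8 * 10.8 * 3.5 = 3167.64 m^3
Step 2 — Cb = 1604.7 / 3167.64 ≈ 0.50659 (5 s.f.)

0.50659


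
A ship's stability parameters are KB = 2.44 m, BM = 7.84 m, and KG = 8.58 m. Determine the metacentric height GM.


Formula: GM = KB + BM - KG
Step 1 — KM = KB + BM = 2.44 + 7.84 = 10.28 m
Step 2 — GM = KM - KG = 10.28 - 8.58 = 1.7 m

1.7 m


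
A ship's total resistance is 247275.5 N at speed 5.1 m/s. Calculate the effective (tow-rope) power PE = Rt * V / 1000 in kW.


Formula: PE = Rt * V / 1000 (kW)
Step 1 — PE (W) = 247275.5 * 5.1 = 1261105.05 W
Step 2 — PE (kW) = 1261105.05 / 1000 ≈ 1261.1 kW (5 s.f.)

1261.1 kW


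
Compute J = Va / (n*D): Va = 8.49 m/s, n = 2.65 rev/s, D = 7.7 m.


Formula: J = Va / (n * D)
Step 1 — n * D = 2.65 * 7.7 = 20.405
Step 2 — J = 8.49 / 20.405 ≈ 0.41607 (5 s.f.)

0.41607


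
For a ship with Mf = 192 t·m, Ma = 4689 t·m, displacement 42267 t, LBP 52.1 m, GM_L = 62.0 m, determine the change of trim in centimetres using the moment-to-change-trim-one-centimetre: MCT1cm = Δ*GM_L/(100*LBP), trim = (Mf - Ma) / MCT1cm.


Formula: net trimming moment = Mf - Ma; MCT1cm = Δ*GM_L/(100*LBP); trim = net moment / MCT1cm
Step 1 — net trimming moment = 192 - 4689 = -4497 t·m
Step 2 — MCT1cm = 42267 * 62.0 / (100 * 52.1) = 502.9854 t·m/cm
Step 3 — trim = -4497 / 502.9854 ≈ -8.9406 cm (5 s.f.)

-8.9406 cm


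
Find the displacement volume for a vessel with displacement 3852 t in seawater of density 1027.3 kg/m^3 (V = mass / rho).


Formula: V = mass / rho
Step 1 — convert tonnes to kg: 3852 t * 1000 = 3852000 kg
Step 2 — V = 3852000 / 1027.3 ≈ 3749.6 m^3 (5 s.f.)

3749.6 m^3


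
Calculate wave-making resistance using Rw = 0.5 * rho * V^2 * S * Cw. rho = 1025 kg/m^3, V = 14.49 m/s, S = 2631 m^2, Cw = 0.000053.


Formula: Rw = 0.5 * rho * V^2 * S * Cw
Step 1 — V^2 = 14.49^2 = 209.9601
Step 2 — 0.5 * rho * V^2 = 0.5 * 1025 * 209.9601 = 107604.55125
Step 3 — Rw = 107604.55125 * 2631 * 0.000053 ≈ 15005 N (5 s.f.)

15005 N


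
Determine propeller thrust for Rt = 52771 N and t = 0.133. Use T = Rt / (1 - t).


Formula: T = Rt / (1 - t)
Step 1 — (1 - t) = 1 - 0.133 = 0.867
Step 2 — T = 52771 / 0.867 ≈ 60866 N (5 s.f.)

60866 N


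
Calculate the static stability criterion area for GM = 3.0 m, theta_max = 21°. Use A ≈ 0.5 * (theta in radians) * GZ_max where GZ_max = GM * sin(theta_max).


Formula: GZ_max = GM * sin(theta); Area = 0.5 * theta_rad * GZ_max
Step 1 — GZ_max = 3.0 * sin(21°) = 3.0 * 0.358368 = 1.075104 m
Step 2 — theta_rad = 21 * pi/180 = 0.366519 rad
Step 3 — Area = 0.5 * 0.366519 * 1.075104 ≈ 0.19702 m·rad (5 s.f.)

0.19702 m·rad


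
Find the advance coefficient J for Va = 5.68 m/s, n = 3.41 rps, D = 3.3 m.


Formula: J = Va / (n * D)
Step 1 — n * D = 3.41 * 3.3 = 11.253
Step 2 — J = 5.68 / 11.253 ≈ 0.50475 (5 s.f.)

0.50475


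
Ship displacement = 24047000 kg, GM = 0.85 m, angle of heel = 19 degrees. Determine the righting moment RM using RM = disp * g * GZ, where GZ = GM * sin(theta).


Formula: GZ = GM * sin(theta); RM = disp * g * GZ
Step 1 — GZ = 0.85 * sin(19°) = 0.85 * 0.325568 = 0.276733 m
Step 2 — RM = 24047000 * 9.81 * 0.276733 ≈ 65282000 N·m (5 s.f.)

65282000 N·m


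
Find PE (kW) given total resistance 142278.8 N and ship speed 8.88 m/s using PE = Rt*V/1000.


Formula: PE = Rt * V / 1000 (kW)
Step 1 — PE (W) = 142278.8 * 8.88 = 1263435.744 W
Step 2 — PE (kW) = 1263435.744 / 1000 ≈ 1263.4 kW (5 s.f.)

1263.4 kW


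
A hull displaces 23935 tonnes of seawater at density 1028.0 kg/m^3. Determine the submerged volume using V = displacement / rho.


Formula: V = mass / rho
Step 1 — convert tonnes to kg: 23935 t * 1000 = 23935000 kg
Step 2 — V = 23935000 / 1028.0 ≈ 23283 m^3 (5 s.f.)

23283 m^3


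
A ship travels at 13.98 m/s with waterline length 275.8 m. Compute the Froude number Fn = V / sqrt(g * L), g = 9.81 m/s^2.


Formula: Fn = V / sqrt(g * L)
Step 1 — g * L = 9.81 * 275.8 = 2705.598
Step 2 — sqrt(g * L) = sqrt(2705.598) = 52.015363
Step 3 — Fn = 13.98 / 52.015363 ≈ 0.26877 (5 s.f.)

0.26877


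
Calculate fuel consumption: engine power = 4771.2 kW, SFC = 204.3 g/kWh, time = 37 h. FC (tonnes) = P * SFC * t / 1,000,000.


Formula: FC (tonnes) = P * SFC * t / 1,000,000
Step 1 — P * SFC * t = 4771.2 * 204.3 * 37 = 36065977.92 g
Step 2 — FC (tonnes) = 36065977.92 / 1,000,000 ≈ 36.066 tonnes (5 s.f.)

36.066 tonnes


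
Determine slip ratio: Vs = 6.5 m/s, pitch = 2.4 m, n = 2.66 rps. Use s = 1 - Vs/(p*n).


Formula: s = 1 - Vs / (p * n)
Step 1 — p * n = 2.4 * 2.66 = 6.384
Step 2 — Vs / (p*n) = 6.5 / 6.384 = 1.01817 (6 d.p.)
Step 3 — s = 1 - 1.01817 = -0.01817

-0.01817


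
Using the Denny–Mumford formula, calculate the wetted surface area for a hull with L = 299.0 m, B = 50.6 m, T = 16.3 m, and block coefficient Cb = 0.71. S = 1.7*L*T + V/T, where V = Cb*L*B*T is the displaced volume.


Formula: S = 1.7*L*T + V/T with V = Cb*L*B*T, i.e. S = L * (1.7*T + Cb*B)
Step 1 — 1.7*T = 1.7 * 16.3 = 27.71 m
Step 2 — Cb*B = 0.71 * 50.6 = 35.926 m
Step 3 — 1.7*T + Cb*B = 27.71 + 35.926 = 63.636 m
Step 4 — S = 299.0 * 63.636 ≈ 19027 m^2 (5 s.f.)

19027 m^2


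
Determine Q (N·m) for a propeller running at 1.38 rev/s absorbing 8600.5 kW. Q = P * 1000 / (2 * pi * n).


Formula: Q = P_W / (2 * pi * n)
Step 1 — P_W = 8600.5 kW * 1000 = 8600500.0 W
Step 2 — 2 * pi * n = 2 * pi * 1.38 = 8.670796
Step 3 — Q = 8600500.0 / 8.670796 ≈ 991890 N·m (5 s.f.)

991890 N·m


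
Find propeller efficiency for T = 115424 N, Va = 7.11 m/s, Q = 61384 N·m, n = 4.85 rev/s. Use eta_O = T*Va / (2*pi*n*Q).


Formula: eta = T * Va / (2 * pi * n * Q)
Step 1 — numerator = T * Va = 115424 * 7.11 = 820664.64
Step 2 — 2 * pi * n = 2 * pi * 4.85 = 30.473449
Step 3 — denominator = 30.473449 * 61384 = 1870582.19
Step 4 — eta = 820664.64 / 1870582.19 ≈ 0.43872 (5 s.f.)

0.43872


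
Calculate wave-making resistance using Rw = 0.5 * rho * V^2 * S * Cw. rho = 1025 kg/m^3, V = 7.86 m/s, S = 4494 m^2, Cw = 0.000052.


Formula: Rw = 0.5 * rho * V^2 * S * Cw
Step 1 — V^2 = 7.86^2 = 61.7796
Step 2 — 0.5 * rho * V^2 = 0.5 * 1025 * 61.7796 = 31662.045
Step 3 — Rw = 31662.045 * 4494 * 0.000052 ≈ 7399.0 N (5 s.f.)

7399.0 N


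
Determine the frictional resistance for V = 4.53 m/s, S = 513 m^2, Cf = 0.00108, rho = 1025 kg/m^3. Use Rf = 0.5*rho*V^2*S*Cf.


Formula: Rf = 0.5 * rho * V^2 * S * Cf
Step 1 — V^2 = 4.53^2 = 20.5209
Step 2 — 0.5 * rho * V^2 = 0.5 * 1025 * 20.5209 = 10516.96125
Step 3 — Rf = 10516.96125 * 513 * 0.00108 ≈ 5826.8 N (5 s.f.)

5826.8 N


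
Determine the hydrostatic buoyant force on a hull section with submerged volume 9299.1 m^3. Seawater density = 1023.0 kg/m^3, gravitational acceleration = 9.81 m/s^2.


Formula: Fb = rho * g * V
Substituting: Fb = 1023.0 * 9.81 * 9299.1
Intermediate: 1023.0 * 9.81 = 10035.63
Result: Fb = 10035.63 * 9299.1 ≈ 93322000 N (5 s.f.)

93322000 N


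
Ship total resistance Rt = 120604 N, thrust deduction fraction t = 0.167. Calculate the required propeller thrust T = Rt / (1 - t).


Formula: T = Rt / (1 - t)
Step 1 — (1 - t) = 1 - 0.167 = 0.833
Step 2 — T = 120604 / 0.833 ≈ 144780 N (5 s.f.)

144780 N


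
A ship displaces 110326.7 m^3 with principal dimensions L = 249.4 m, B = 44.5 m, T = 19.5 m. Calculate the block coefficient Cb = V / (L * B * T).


Formula: Cb = V / (L * B * T)
Step 1 — L * B * T = 249.4 * 44.5 * 19.5 = 216416.85 m^3
Step 2 — Cb = 110326.7 / 216416.85 ≈ 0.50979 (5 s.f.)

0.50979


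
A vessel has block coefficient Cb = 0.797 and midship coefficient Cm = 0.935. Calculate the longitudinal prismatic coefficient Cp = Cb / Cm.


Formula: Cp = Cb / Cm
Substituting: Cp = 0.797 / 0.935
Result: Cp ≈ 0.85241 (5 s.f.)

0.85241


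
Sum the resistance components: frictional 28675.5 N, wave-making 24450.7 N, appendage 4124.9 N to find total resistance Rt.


Formula: Rt = Rf + Rw + Ra
Substituting: Rt = 28675.5 + 24450.7 + 4124.9
Result: Rt = 57251.1 N

57251.1 N


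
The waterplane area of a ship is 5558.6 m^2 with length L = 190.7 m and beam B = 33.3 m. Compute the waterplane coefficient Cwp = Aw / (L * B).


Formula: Cwp = Aw / (L * B)
Step 1 — L * B = 190.7 * 33.3 = 6350.31 m^2
Step 2 — Cwp = 5558.6 / 6350.31 ≈ 0.87533 (5 s.f.)

0.87533


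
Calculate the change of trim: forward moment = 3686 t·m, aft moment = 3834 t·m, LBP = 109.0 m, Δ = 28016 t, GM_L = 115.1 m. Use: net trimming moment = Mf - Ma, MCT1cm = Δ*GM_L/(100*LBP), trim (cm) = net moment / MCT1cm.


Formula: net trimming moment = Mf - Ma; MCT1cm = Δ*GM_L/(100*LBP); trim = net moment / MCT1cm
Step 1 — net trimming moment = 3686 - 3834 = -148 t·m
Step 2 — MCT1cm = 28016 * 115.1 / (100 * 109.0) = 295.8387 t·m/cm
Step 3 — trim = -148 / 295.8387 ≈ -0.50027 cm (5 s.f.)

-0.50027 cm


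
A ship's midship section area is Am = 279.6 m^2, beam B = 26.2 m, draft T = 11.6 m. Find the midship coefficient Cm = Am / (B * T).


Formula: Cm = Am / (B * T)
Step 1 — B * T = 26.2 * 11.6 = 303.92 m^2
Step 2 — Cm = 279.6 / 303.92 ≈ 0.91998 (5 s.f.)

0.91998


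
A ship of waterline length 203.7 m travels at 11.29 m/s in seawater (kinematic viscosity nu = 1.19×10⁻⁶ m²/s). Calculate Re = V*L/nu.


Formula: Re = V * L / nu
Step 1 — V * L = 11.29 * 203.7 = 2299.773 m^2/s
Step 2 — Re = 2299.773 / 1.19e-6 = 1.93e+09

1.93e+09


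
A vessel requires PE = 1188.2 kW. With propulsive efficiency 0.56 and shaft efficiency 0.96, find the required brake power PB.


Formula: PB = PE / (eta_D * eta_S)
Step 1 — combined efficiency = eta_D * eta_S = 0.56 * 0.96 = 0.5376
Step 2 — PB = 1188.2 / 0.5376 ≈ 2210.2 kW (5 s.f.)

2210.2 kW


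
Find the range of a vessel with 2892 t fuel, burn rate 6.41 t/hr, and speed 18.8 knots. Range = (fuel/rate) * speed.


Formula: endurance = fuel / rate; range = endurance * speed
Step 1 — endurance = 2892 / 6.41 = 451.17 hours
Step 2 — range = 451.17 * 18.8 ≈ 8482.0 nautical miles (5 s.f.)

8482.0 NM


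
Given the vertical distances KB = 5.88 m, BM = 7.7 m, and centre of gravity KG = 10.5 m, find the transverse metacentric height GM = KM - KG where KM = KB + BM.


Formula: GM = KB + BM - KG
Step 1 — KM = KB + BM = 5.88 + 7.7 = 13.58 m
Step 2 — GM = KM - KG = 13.58 - 10.5 = 3.08 m

3.08 m


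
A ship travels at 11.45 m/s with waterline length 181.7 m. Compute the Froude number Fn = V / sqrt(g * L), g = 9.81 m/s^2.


Formula: Fn = V / sqrt(g * L)
Step 1 — g * L = 9.81 * 181.7 = 1782.477
Step 2 — sqrt(g * L) = sqrt(1782.477) = 42.219391
Step 3 — Fn = 11.45 / 42.219391 ≈ 0.27120 (5 s.f.)

0.27120


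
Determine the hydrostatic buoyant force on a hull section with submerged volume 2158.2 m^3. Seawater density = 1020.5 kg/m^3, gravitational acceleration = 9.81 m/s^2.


Formula: Fb = rho * g * V
Substituting: Fb = 1020.5 * 9.81 * 2158.2
Intermediate: 1020.5 * 9.81 = 10011.105
Result: Fb = 10011.105 * 2158.2 ≈ 21606000 N (5 s.f.)

21606000 N


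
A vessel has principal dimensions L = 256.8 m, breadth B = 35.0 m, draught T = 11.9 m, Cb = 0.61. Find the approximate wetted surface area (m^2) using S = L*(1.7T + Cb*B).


Formula: S = 1.7*L*T + V/T with V = Cb*L*B*T, i.e. S = L * (1.7*T + Cb*B)
Step 1 — 1.7*T = 1.7 * 11.9 = 20.23 m
Step 2 — Cb*B = 0.61 * 35.0 = 21.35 m
Step 3 — 1.7*T + Cb*B = 20.23 + 21.35 = 41.58 m
Step 4 — S = 256.8 * 41.58 ≈ 10678 m^2 (5 s.f.)

10678 m^2


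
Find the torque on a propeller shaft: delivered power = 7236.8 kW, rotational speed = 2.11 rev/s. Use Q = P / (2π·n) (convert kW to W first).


Formula: Q = P_W / (2 * pi * n)
Step 1 — P_W = 7236.8 kW * 1000 = 7236800.0 W
Step 2 — 2 * pi * n = 2 * pi * 2.11 = 13.257521
Step 3 — Q = 7236800.0 / 13.257521 ≈ 545860 N·m (5 s.f.)

545860 N·m


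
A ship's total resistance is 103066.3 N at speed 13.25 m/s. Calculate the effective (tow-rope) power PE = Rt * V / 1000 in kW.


Formula: PE = Rt * V / 1000 (kW)
Step 1 — PE (W) = 103066.3 * 13.25 = 1365628.475 W
Step 2 — PE (kW) = 1365628.475 / 1000 ≈ 1365.6 kW (5 s.f.)

1365.6 kW


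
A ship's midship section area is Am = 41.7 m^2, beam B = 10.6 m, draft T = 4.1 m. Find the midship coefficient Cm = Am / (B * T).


Formula: Cm = Am / (B * T)
Step 1 — B * T = 10.6 * 4.1 = 43.46 m^2
Step 2 — Cm = 41.7 / 43.46 ≈ 0.95950 (5 s.f.)

0.95950


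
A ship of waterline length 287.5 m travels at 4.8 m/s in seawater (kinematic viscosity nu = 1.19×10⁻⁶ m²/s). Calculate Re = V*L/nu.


Formula: Re = V * L / nu
Step 1 — V * L = 4.8 * 287.5 = 1380.0 m^2/s
Step 2 — Re = 1380.0 / 1.19e-6 = 1.16e+09

1.16e+09


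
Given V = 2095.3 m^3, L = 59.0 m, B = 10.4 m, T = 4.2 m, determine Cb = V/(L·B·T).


Formula: Cb = V / (L * B * T)
Step 1 — L * B * T = 59.0 * 10.4 * 4.2 = 2577.12 m^3
Step 2 — Cb = 2095.3 / 2577.12 ≈ 0.81304 (5 s.f.)

0.81304


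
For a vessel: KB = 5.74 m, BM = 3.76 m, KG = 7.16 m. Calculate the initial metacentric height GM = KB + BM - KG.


Formula: GM = KB + BM - KG
Step 1 — KM = KB + BM = 5.74 + 3.76 = 9.5 m
Step 2 — GM = KM - KG = 9.5 - 7.16 = 2.34 m

2.34 m


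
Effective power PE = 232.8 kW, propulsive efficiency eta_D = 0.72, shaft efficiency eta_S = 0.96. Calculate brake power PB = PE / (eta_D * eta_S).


Formula: PB = PE / (eta_D * eta_S)
Step 1 — combined efficiency = eta_D * eta_S = 0.72 * 0.96 = 0.6912
Step 2 — PB = 232.8 / 0.6912 ≈ 336.81 kW (5 s.f.)

336.81 kW


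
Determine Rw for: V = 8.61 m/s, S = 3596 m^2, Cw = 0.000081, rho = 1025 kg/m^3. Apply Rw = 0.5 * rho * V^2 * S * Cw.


Formula: Rw = 0.5 * rho * V^2 * S * Cw
Step 1 — V^2 = 8.61^2 = 74.1321
Step 2 — 0.5 * rho * V^2 = 0.5 * 1025 * 74.1321 = 37992.70125
Step 3 — Rw = 37992.70125 * 3596 * 0.000081 ≈ 11066 N (5 s.f.)

11066 N


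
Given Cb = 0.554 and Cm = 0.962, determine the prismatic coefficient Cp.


Formula: Cp = Cb / Cm
Substituting: Cp = 0.554 / 0.962
Result: Cp ≈ 0.57588 (5 s.f.)

0.57588


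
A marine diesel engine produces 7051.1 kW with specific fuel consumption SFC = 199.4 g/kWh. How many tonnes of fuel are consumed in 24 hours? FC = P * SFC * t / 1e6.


Formula: FC (tonnes) = P * SFC * t / 1,000,000
Step 1 — P * SFC * t = 7051.1 * 199.4 * 24 = 33743744.16 g
Step 2 — FC (tonnes) = 33743744.16 / 1,000,000 ≈ 33.744 tonnes (5 s.f.)

33.744 tonnes


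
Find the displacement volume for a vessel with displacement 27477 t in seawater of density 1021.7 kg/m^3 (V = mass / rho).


Formula: V = mass / rho
Step 1 — convert tonnes to kg: 27477 t * 1000 = 27477000 kg
Step 2 — V = 27477000 / 1021.7 ≈ 26893 m^3 (5 s.f.)

26893 m^3


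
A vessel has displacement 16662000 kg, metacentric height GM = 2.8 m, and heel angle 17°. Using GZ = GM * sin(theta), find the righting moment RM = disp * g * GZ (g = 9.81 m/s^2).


Formula: GZ = GM * sin(theta); RM = disp * g * GZ
Step 1 — GZ = 2.8 * sin(17°) = 2.8 * 0.292372 = 0.818642 m
Step 2 — RM = 16662000 * 9.81 * 0.818642 ≈ 133810000 N·m (5 s.f.)

133810000 N·m


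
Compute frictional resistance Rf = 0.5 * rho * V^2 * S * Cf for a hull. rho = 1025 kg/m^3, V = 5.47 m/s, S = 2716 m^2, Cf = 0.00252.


Formula: Rf = 0.5 * rho * V^2 * S * Cf
Step 1 — V^2 = 5.47^2 = 29.9209
Step 2 — 0.5 * rho * V^2 = 0.5 * 1025 * 29.9209 = 15334.46125
Step 3 — Rf = 15334.46125 * 2716 * 0.00252 ≈ 104950 N (5 s.f.)

104950 N


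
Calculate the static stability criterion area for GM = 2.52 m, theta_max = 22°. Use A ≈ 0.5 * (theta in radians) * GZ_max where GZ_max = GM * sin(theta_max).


Formula: GZ_max = GM * sin(theta); Area = 0.5 * theta_rad * GZ_max
Step 1 — GZ_max = 2.52 * sin(22°) = 2.52 * 0.374607 = 0.94401 m
Step 2 — theta_rad = 22 * pi/180 = 0.383972 rad
Step 3 — Area = 0.5 * 0.383972 * 0.94401 ≈ 0.18124 m·rad (5 s.f.)

0.18124 m·rad


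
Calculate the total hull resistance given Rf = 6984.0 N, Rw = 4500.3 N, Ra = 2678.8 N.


Formula: Rt = Rf + Rw + Ra
Substituting: Rt = 6984.0 + 4500.3 + 2678.8
Result: Rt = 14163.1 N

14163.1 N


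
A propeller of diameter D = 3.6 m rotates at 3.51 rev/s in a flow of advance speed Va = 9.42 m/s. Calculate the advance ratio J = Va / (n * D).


Formula: J = Va / (n * D)
Step 1 — n * D = 3.51 * 3.6 = 12.636
Step 2 — J = 9.42 / 12.636 ≈ 0.74549 (5 s.f.)

0.74549


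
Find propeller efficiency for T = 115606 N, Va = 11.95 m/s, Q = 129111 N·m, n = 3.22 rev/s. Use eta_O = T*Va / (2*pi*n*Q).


Formula: eta = T * Va / (2 * pi * n * Q)
Step 1 — numerator = T * Va = 115606 * 11.95 = 1381491.7
Step 2 — 2 * pi * n = 2 * pi * 3.22 = 20.231857
Step 3 — denominator = 20.231857 * 129111 = 2612155.29
Step 4 — eta = 1381491.7 / 2612155.29 ≈ 0.52887 (5 s.f.)

0.52887


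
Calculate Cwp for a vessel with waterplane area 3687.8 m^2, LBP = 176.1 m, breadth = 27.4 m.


Formula: Cwp = Aw / (L * B)
Step 1 — L * B = 176.1 * 27.4 = 4825.14 m^2
Step 2 — Cwp = 3687.8 / 4825.14 ≈ 0.76429 (5 s.f.)

0.76429


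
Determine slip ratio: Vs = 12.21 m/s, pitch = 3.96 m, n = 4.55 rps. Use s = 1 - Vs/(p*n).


Formula: s = 1 - Vs / (p * n)
Step 1 — p * n = 3.96 * 4.55 = 18.018
Step 2 — Vs / (p*n) = 12.21 / 18.018 = 0.677656 (6 d.p.)
Step 3 — s = 1 - 0.677656 = 0.322344

0.322344


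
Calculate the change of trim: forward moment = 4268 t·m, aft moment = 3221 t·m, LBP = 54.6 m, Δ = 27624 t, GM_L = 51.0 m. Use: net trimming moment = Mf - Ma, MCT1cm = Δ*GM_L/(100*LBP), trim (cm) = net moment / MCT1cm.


Formula: net trimming moment = Mf - Ma; MCT1cm = Δ*GM_L/(100*LBP); trim = net moment / MCT1cm
Step 1 — net trimming moment = 4268 - 3221 = 1047 t·m
Step 2 — MCT1cm = 27624 * 51.0 / (100 * 54.6) = 258.0264 t·m/cm
Step 3 — trim = 1047 / 258.0264 ≈ 4.0577 cm (5 s.f.)

4.0577 cm


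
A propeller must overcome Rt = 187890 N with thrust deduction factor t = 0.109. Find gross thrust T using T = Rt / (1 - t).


Formula: T = Rt / (1 - t)
Step 1 — (1 - t) = 1 - 0.109 = 0.891
Step 2 — T = 187890 / 0.891 ≈ 210880 N (5 s.f.)

210880 N


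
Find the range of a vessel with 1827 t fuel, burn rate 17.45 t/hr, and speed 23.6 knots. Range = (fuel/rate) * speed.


Formula: endurance = fuel / rate; range = endurance * speed
Step 1 — endurance = 1827 / 17.45 = 104.6991 hours
Step 2 — range = 104.6991 * 23.6 ≈ 2470.9 nautical miles (5 s.f.)

2470.9 NM


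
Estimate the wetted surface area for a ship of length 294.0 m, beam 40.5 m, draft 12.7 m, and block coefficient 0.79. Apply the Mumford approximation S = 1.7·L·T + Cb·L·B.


Formula: S = 1.7*L*T + V/T with V = Cb*L*B*T, i.e. S = L * (1.7*T + Cb*B)
Step 1 — 1.7*T = 1.7 * 12.7 = 21.59 m
Step 2 — Cb*B = 0.79 * 40.5 = 31.995 m
Step 3 — 1.7*T + Cb*B = 21.59 + 31.995 = 53.585 m
Step 4 — S = 294.0 * 53.585 ≈ 15754 m^2 (5 s.f.)

15754 m^2


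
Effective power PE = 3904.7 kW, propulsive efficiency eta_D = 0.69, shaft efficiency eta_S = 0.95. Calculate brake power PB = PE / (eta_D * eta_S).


Formula: PB = PE / (eta_D * eta_S)
Step 1 — combined efficiency = eta_D * eta_S = 0.69 * 0.95 = 0.6555
Step 2 — PB = 3904.7 / 0.6555 ≈ 5956.8 kW (5 s.f.)

5956.8 kW


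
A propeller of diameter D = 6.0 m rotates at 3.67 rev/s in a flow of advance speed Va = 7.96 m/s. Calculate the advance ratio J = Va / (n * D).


Formula: J = Va / (n * D)
Step 1 — n * D = 3.67 * 6.0 = 22.02
Step 2 — J = 7.96 / 22.02 ≈ 0.36149 (5 s.f.)

0.36149


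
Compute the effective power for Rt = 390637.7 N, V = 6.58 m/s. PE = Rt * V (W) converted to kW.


Formula: PE = Rt * V / 1000 (kW)
Step 1 — PE (W) = 390637.7 * 6.58 = 2570396.066 W
Step 2 — PE (kW) = 2570396.066 / 1000 ≈ 2570.4 kW (5 s.f.)

2570.4 kW


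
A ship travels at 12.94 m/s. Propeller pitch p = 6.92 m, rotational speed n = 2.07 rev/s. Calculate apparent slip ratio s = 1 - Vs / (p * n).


Formula: s = 1 - Vs / (p * n)
Step 1 — p * n = 6.92 * 2.07 = 14.3244
Step 2 — Vs / (p*n) = 12.94 / 14.3244 = 0.903354 (6 d.p.)
Step 3 — s = 1 - 0.903354 = 0.096646

0.096646


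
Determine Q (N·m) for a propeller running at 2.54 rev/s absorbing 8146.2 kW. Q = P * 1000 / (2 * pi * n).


Formula: Q = P_W / (2 * pi * n)
Step 1 — P_W = 8146.2 kW * 1000 = 8146200.0 W
Step 2 — 2 * pi * n = 2 * pi * 2.54 = 15.959291
Step 3 — Q = 8146200.0 / 15.959291 ≈ 510440 N·m (5 s.f.)

510440 N·m
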